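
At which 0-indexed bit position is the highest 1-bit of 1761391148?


0b1101000111111001011001000101100. Highest set bit at position 30

30


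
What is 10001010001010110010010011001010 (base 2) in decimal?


10001010001010110010010011001010 in decimal = 2318083274

2318083274


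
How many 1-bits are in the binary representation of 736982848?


0b101011111011010111011101000000 has 17 set bits

17


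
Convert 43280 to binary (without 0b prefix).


43280 = 1010100100010000 in binary

1010100100010000


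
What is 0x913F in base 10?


913F hex = 37183 decimal

37183


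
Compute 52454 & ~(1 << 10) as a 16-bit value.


52454 & ~(1 << 10) = 51430

51430


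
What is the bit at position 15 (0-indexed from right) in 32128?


0b111110110000000, position 15 = 0

0


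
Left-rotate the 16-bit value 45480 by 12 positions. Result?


Rotate 0b1011000110101000 left by 12 (16-bit) = 0b1000101100011010 = 35610

35610


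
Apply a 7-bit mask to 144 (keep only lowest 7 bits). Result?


144 & 127 = 16

16


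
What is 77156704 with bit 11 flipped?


77156704 ^ (1 << 11) = 77156704 ^ 2048 = 77158752

77158752


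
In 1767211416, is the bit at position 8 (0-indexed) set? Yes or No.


0b1101001010101011000000110011000, bit 8 = 1. Yes

Yes


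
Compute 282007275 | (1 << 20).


282007275 | (1 << 20) = 282007275 | 1048576 = 283055851

283055851


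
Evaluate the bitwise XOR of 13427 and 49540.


0b11010001110011 ^ 0b1100000110000100 = 0b1111010111110111 = 62967

62967


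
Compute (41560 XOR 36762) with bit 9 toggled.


Step 1: 41560 ^ 36762 = 11714
Step 2: 11714 ^ (1 << 9) = 11714 ^ 512 = 12226

12226


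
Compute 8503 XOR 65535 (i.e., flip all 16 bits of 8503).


8503 ^ 65535 = 57032

57032


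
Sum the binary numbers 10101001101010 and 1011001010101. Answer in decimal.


10101001101010 + 1011001010101 = 100000010111111 = 16575

16575


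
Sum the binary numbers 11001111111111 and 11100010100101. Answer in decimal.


11001111111111 + 11100010100101 = 110110010100100 = 27812

27812


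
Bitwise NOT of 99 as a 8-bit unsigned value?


~0b1100011 = 0b10011100 = 156 (8-bit unsigned)

156


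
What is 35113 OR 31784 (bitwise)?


0b1000100100101001 | 0b111110000101000 = 0b1111110100101001 = 64809

64809


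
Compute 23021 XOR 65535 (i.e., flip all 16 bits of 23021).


23021 ^ 65535 = 42514

42514


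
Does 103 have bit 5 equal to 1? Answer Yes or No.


0b1100111, bit 5 = 1. Yes

Yes


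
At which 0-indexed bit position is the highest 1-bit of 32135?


0b111110110000111. Highest set bit at position 14

14


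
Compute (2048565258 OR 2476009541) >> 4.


Step 1: 2048565258 | 2476009541 = 4221495375
Step 2: 4221495375 >> 4 = 263843460

263843460


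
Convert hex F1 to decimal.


F1 hex = 241 decimal

241


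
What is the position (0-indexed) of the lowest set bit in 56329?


0b1101110000001001. Lowest set bit at position 0

0


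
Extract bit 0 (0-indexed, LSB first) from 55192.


0b1101011110011000, position 0 = 0

0


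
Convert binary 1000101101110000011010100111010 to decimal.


1000101101110000011010100111010 in decimal = 1169700154

1169700154


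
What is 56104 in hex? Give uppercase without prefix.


56104 = DB28 hex

DB28


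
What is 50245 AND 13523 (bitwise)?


0b1100010001000101 & 0b11010011010011 = 0b10001000001 = 1089

1089


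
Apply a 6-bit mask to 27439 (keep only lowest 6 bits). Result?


27439 & 63 = 47

47


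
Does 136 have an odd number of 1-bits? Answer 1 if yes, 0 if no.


0b10001000 has 2 ones => parity 0

0


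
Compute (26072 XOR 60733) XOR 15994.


Step 1: 26072 ^ 60733 = 35045
Step 2: 35045 ^ 15994 = 46751

46751


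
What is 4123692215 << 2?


0b11110101110010101000110010110111 << 2 = 0b1111010111001010100011001011011100 = 16494768860

16494768860


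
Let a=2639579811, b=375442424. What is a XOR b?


2639579811 ^ 375442424 = 2335441243

2335441243


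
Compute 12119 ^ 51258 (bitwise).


0b10111101010111 ^ 0b1100100000111010 = 0b1110011101101101 = 59245

59245


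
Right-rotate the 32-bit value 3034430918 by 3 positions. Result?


Rotate 0b10110100110111011011110111000110 right by 3 (32-bit) = 0b11010110100110111011011110111000 = 3600529336

3600529336


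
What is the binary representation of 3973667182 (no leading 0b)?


3973667182 = 11101100110110010101100101101110 in binary

11101100110110010101100101101110


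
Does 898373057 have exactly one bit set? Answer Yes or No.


0b110101100011000001010111000001. Multiple bits set => No

No


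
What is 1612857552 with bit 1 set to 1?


1612857552 | (1 << 1) = 1612857552 | 2 = 1612857554

1612857554


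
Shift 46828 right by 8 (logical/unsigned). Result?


0b1011011011101100 >> 8 = 0b10110110 = 182

182


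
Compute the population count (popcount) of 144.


0b10010000 has 2 set bits

2


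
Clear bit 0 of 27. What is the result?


27 & ~(1 << 0) = 26

26


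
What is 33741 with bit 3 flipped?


33741 ^ (1 << 3) = 33741 ^ 8 = 33733

33733


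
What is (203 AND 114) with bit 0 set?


Step 1: 203 & 114 = 66
Step 2: 66 | (1 << 0) = 66 | 1 = 67

67


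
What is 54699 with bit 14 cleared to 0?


54699 & ~(1 << 14) = 38315

38315


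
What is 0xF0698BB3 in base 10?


F0698BB3 hex = 4033448883 decimal

4033448883


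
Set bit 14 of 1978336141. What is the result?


1978336141 | (1 << 14) = 1978336141 | 16384 = 1978352525

1978352525


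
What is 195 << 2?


0b11000011 << 2 = 0b1100001100 = 780

780


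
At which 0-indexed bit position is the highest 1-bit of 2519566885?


0b10010110001011011000101000100101. Highest set bit at position 31

31


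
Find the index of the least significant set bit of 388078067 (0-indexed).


0b10111001000011001100111110011. Lowest set bit at position 0

0


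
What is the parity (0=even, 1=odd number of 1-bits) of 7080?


0b1101110101000 has 7 ones => parity 1

1


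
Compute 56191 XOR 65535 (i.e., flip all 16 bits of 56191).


56191 ^ 65535 = 9344

9344


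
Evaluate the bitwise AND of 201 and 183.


0b11001001 & 0b10110111 = 0b10000001 = 129

129


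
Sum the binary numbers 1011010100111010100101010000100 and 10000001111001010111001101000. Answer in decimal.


1011010100111010100101010000100 + 10000001111001010111001101000 = 1101010110110011111100011101100 = 1792669932

1792669932


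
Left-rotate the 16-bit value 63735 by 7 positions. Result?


Rotate 0b1111100011110111 left by 7 (16-bit) = 0b111101111111100 = 31740

31740


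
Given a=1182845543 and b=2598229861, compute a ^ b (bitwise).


1182845543 ^ 2598229861 = 3697089794

3697089794


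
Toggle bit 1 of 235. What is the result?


235 ^ (1 << 1) = 235 ^ 2 = 233

233


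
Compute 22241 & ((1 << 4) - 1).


22241 & 15 = 1

1


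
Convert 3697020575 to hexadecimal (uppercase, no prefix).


3697020575 = DC5C0E9F hex

DC5C0E9F


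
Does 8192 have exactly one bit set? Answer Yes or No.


0b10000000000000. Only one bit set => Yes

Yes


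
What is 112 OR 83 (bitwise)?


0b1110000 | 0b1010011 = 0b1110011 = 115

115


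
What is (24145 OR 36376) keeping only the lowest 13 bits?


Step 1: 24145 | 36376 = 56921
Step 2: 56921 & 8191 = 7769

7769


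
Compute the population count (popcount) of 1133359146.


0b1000011100011011011000000101010 has 13 set bits

13


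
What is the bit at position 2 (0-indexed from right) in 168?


0b10101000, position 2 = 0

0


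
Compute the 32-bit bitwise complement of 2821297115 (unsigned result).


~0b10101000001010011001001111011011 = 0b1010111110101100110110000100100 = 1473670180 (32-bit unsigned)

1473670180


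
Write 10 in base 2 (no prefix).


10 = 1010 in binary

1010


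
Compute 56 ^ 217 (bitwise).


0b111000 ^ 0b11011001 = 0b11100001 = 225

225


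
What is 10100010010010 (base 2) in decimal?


10100010010010 in decimal = 10386

10386


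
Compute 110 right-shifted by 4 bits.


0b1101110 >> 4 = 0b110 = 6

6


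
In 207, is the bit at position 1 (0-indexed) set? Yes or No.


0b11001111, bit 1 = 1. Yes

Yes


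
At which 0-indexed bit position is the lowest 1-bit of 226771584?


0b1101100001000100001010000000. Lowest set bit at position 7

7


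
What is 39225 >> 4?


0b1001100100111001 >> 4 = 0b100110010011 = 2451

2451


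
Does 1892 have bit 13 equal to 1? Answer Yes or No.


0b11101100100, bit 13 = 0. No

No


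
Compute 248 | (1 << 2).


248 | (1 << 2) = 248 | 4 = 252

252


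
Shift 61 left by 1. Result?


0b111101 << 1 = 0b1111010 = 122

122


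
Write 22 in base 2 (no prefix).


22 = 10110 in binary

10110


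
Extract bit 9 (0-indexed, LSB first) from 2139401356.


0b1111111100001001010110010001100, position 9 = 0

0


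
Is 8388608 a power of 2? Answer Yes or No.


0b100000000000000000000000. Only one bit set => Yes

Yes


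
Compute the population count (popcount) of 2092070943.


0b1111100101100100111100000011111 has 18 set bits

18


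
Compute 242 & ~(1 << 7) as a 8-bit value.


242 & ~(1 << 7) = 114

114


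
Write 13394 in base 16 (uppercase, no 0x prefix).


13394 = 3452 hex

3452


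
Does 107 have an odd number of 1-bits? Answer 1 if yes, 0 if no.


0b1101011 has 5 ones => parity 1

1


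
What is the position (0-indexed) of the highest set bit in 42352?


0b1010010101110000. Highest set bit at position 15

15


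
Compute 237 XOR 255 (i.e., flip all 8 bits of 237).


237 ^ 255 = 18

18


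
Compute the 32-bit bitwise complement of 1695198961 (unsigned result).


~0b1100101000010101010111011110001 = 0b10011010111101010101000100001110 = 2599768334 (32-bit unsigned)

2599768334


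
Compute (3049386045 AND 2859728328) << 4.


Step 1: 3049386045 & 2859728328 = 2688675848
Step 2: 2688675848 << 4 = 43018813568

43018813568


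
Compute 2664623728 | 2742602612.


0b10011110110100101110111001110000 | 0b10100011011110001100101101110100 = 0b10111111111110101110111101110100 = 3220893556

3220893556


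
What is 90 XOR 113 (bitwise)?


0b1011010 ^ 0b1110001 = 0b101011 = 43

43


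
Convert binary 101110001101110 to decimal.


101110001101110 in decimal = 23662

23662


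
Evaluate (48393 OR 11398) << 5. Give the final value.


Step 1: 48393 | 11398 = 48527
Step 2: 48527 << 5 = 1552864

1552864


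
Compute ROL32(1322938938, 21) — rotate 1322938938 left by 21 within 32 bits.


Rotate 0b1001110110110100111001000111010 left by 21 (32-bit) = 0b1000111010010011101101101001110 = 1196022606

1196022606


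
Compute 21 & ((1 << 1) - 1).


21 & 1 = 1

1


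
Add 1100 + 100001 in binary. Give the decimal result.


1100 + 100001 = 101101 = 45

45


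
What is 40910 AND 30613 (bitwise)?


0b1001111111001110 & 0b111011110010101 = 0b1011110000100 = 6020

6020


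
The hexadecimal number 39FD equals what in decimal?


39FD hex = 14845 decimal

14845


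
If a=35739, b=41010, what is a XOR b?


35739 ^ 41010 = 11177

11177


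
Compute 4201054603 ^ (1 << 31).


4201054603 ^ (1 << 31) = 4201054603 ^ 2147483648 = 2053570955

2053570955


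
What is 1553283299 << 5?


0b1011100100101010011100011100011 << 5 = 0b101110010010101001110001110001100000 = 49705065568

49705065568


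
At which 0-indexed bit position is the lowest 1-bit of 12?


0b1100. Lowest set bit at position 2

2


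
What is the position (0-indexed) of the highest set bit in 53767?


0b1101001000000111. Highest set bit at position 15

15


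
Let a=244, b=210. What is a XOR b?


244 ^ 210 = 38

38


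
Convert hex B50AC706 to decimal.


B50AC706 hex = 3037382406 decimal

3037382406


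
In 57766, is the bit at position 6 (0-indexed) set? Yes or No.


0b1110000110100110, bit 6 = 0. No

No


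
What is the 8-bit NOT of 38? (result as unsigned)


~0b100110 = 0b11011001 = 217 (8-bit unsigned)

217


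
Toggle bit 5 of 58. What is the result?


58 ^ (1 << 5) = 58 ^ 32 = 26

26


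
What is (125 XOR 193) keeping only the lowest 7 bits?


Step 1: 125 ^ 193 = 188
Step 2: 188 & 127 = 60

60


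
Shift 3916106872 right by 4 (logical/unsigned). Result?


0b11101001011010110000110001111000 >> 4 = 0b1110100101101011000011000111 = 244756679

244756679


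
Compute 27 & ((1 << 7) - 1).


27 & 127 = 27

27


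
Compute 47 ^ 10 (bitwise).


0b101111 ^ 0b1010 = 0b100101 = 37

37


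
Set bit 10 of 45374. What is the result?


45374 | (1 << 10) = 45374 | 1024 = 46398

46398


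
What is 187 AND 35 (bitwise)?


0b10111011 & 0b100011 = 0b100011 = 35

35


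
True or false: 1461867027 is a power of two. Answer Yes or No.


0b1010111001000100101001000010011. Multiple bits set => No

No


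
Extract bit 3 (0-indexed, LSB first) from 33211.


0b1000000110111011, position 3 = 1

1


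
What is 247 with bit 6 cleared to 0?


247 & ~(1 << 6) = 183

183


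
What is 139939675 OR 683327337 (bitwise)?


0b1000010101110100111101011011 | 0b101000101110101011111101101001 = 0b101000111111111111111101111011 = 687865723

687865723


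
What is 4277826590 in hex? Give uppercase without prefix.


4277826590 = FEFA741E hex

FEFA741E


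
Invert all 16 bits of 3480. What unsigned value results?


3480 ^ 65535 = 62055

62055


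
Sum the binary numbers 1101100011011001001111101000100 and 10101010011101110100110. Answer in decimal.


1101100011011001001111101000100 + 10101010011101110100110 = 1101100110000011101101011101010 = 1824643818

1824643818


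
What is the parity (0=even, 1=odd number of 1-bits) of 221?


0b11011101 has 6 ones => parity 0

0


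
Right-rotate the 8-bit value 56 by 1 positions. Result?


Rotate 0b111000 right by 1 (8-bit) = 0b11100 = 28

28


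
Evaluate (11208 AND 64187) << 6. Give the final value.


Step 1: 11208 & 64187 = 10888
Step 2: 10888 << 6 = 696832

696832


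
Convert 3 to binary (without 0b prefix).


3 = 11 in binary

11


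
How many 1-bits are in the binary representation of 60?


0b111100 has 4 set bits

4


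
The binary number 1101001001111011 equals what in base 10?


1101001001111011 in decimal = 53883

53883


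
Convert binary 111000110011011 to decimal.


111000110011011 in decimal = 29083

29083


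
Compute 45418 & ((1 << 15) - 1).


45418 & 32767 = 12650

12650


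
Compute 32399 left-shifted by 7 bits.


0b111111010001111 << 7 = 0b1111110100011110000000 = 4147072

4147072


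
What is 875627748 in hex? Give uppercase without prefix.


875627748 = 343104E4 hex

343104E4


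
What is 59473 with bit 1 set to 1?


59473 | (1 << 1) = 59473 | 2 = 59475

59475


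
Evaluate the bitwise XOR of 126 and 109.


0b1111110 ^ 0b1101101 = 0b10011 = 19

19


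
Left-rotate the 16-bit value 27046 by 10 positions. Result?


Rotate 0b110100110100110 left by 10 (16-bit) = 0b1001100110100110 = 39334

39334


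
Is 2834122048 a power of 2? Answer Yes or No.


0b10101000111011010100010101000000. Multiple bits set => No

No


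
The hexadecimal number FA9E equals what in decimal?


FA9E hex = 64158 decimal

64158


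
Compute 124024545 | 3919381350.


0b111011001000111011011100001 | 0b11101001100111010000001101100110 = 0b11101111111111010111011111100111 = 4026365927

4026365927


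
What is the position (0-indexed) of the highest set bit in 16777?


0b100000110001001. Highest set bit at position 14

14


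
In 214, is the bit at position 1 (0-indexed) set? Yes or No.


0b11010110, bit 1 = 1. Yes

Yes


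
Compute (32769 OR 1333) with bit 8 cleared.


Step 1: 32769 | 1333 = 34101
Step 2: 34101 & ~(1 << 8) = 33845

33845


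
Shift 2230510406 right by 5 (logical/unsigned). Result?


0b10000100111100101110001101000110 >> 5 = 0b100001001111001011100011010 = 69703450

69703450


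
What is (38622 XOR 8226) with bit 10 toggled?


Step 1: 38622 ^ 8226 = 46844
Step 2: 46844 ^ (1 << 10) = 46844 ^ 1024 = 45820

45820


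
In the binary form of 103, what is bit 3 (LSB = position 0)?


0b1100111, position 3 = 0

0


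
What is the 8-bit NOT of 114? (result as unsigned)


~0b1110010 = 0b10001101 = 141 (8-bit unsigned)

141


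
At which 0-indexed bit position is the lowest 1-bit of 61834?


0b1111000110001010. Lowest set bit at position 1

1


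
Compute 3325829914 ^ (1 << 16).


3325829914 ^ (1 << 16) = 3325829914 ^ 65536 = 3325895450

3325895450


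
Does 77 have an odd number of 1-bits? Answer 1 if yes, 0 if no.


0b1001101 has 4 ones => parity 0

0


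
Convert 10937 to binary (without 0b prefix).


10937 = 10101010111001 in binary

10101010111001


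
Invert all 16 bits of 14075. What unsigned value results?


14075 ^ 65535 = 51460

51460


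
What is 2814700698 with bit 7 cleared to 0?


2814700698 & ~(1 << 7) = 2814700570

2814700570


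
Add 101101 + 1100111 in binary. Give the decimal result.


101101 + 1100111 = 10010100 = 148

148


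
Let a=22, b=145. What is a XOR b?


22 ^ 145 = 135

135


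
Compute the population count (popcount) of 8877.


0b10001010101101 has 7 set bits

7


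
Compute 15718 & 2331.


0b11110101100110 & 0b100100011011 = 0b100100000010 = 2306

2306


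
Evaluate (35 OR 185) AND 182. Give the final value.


Step 1: 35 | 185 = 187
Step 2: 187 & 182 = 178

178


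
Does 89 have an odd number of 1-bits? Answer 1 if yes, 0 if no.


0b1011001 has 4 ones => parity 0

0


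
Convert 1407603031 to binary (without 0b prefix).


1407603031 = 1010011111001100101000101010111 in binary

1010011111001100101000101010111


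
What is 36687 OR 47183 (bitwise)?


0b1000111101001111 | 0b1011100001001111 = 0b1011111101001111 = 48975

48975


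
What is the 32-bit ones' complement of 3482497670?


3482497670 ^ 4294967295 = 812469625

812469625


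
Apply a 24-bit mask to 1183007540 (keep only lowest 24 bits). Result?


1183007540 & 16777215 = 8602420

8602420


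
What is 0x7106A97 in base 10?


7106A97 hex = 118516375 decimal

118516375


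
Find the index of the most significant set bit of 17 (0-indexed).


0b10001. Highest set bit at position 4

4


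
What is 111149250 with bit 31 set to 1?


111149250 | (1 << 31) = 111149250 | 2147483648 = 2258632898

2258632898


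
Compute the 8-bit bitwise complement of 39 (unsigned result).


~0b100111 = 0b11011000 = 216 (8-bit unsigned)

216


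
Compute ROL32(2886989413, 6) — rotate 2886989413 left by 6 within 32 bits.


Rotate 0b10101100000100111111011001100101 left by 6 (32-bit) = 0b100111111011001100101101011 = 83728747

83728747


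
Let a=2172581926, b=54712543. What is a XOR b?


2172581926 ^ 54712543 = 2184978681

2184978681


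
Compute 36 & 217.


0b100100 & 0b11011001 = 0b0 = 0

0


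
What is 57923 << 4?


0b1110001001000011 << 4 = 0b11100010010000110000 = 926768

926768


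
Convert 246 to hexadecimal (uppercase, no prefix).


246 = F6 hex

F6


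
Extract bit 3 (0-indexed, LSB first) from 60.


0b111100, position 3 = 1

1


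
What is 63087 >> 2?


0b1111011001101111 >> 2 = 0b11110110011011 = 15771

15771


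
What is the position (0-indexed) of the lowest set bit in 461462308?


0b11011100000010101101100100100. Lowest set bit at position 2

2


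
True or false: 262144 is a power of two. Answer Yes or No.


0b1000000000000000000. Only one bit set => Yes

Yes


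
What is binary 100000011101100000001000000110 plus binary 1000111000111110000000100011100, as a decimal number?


100000011101100000001000000110 + 1000111000111110000000100011100 = 1100111100101010000001100100010 = 1737818914

1737818914


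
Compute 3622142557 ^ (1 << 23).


3622142557 ^ (1 << 23) = 3622142557 ^ 8388608 = 3613753949

3613753949


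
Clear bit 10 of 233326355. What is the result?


233326355 & ~(1 << 10) = 233325331

233325331


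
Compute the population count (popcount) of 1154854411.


0b1000100110101011010111000001011 has 15 set bits

15


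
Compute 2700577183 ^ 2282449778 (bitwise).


0b10100000111101111000100110011111 ^ 0b10001000000010110110101101110010 = 0b101000111111001110001011101101 = 687661805

687661805


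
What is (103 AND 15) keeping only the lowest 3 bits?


Step 1: 103 & 15 = 7
Step 2: 7 & 7 = 7

7


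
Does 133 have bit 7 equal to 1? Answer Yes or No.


0b10000101, bit 7 = 1. Yes

Yes


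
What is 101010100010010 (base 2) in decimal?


101010100010010 in decimal = 21778

21778


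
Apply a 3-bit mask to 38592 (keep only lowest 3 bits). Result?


38592 & 7 = 0

0


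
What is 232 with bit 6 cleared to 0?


232 & ~(1 << 6) = 168

168


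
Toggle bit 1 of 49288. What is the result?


49288 ^ (1 << 1) = 49288 ^ 2 = 49290

49290


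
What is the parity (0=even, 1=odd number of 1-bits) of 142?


0b10001110 has 4 ones => parity 0

0


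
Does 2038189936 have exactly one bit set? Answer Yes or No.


0b1111001011111000100111101110000. Multiple bits set => No

No


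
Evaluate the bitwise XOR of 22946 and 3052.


0b101100110100010 ^ 0b101111101100 = 0b101001001001110 = 21070

21070


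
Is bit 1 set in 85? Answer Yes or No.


0b1010101, bit 1 = 0. No

No


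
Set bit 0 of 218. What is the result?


218 | (1 << 0) = 218 | 1 = 219

219


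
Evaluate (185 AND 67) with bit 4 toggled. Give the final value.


Step 1: 185 & 67 = 1
Step 2: 1 ^ (1 << 4) = 1 ^ 16 = 17

17


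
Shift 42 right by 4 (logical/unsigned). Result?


0b101010 >> 4 = 0b10 = 2

2


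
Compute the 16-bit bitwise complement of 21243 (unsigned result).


~0b101001011111011 = 0b1010110100000100 = 44292 (16-bit unsigned)

44292


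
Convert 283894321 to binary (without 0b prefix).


283894321 = 10000111010111110001000110001 in binary

10000111010111110001000110001


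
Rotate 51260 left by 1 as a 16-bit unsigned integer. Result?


Rotate 0b1100100000111100 left by 1 (16-bit) = 0b1001000001111001 = 36985

36985


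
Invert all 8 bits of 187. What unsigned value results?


187 ^ 255 = 68

68


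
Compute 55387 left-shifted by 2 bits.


0b1101100001011011 << 2 = 0b110110000101101100 = 221548

221548


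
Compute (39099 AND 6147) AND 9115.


Step 1: 39099 & 6147 = 6147
Step 2: 6147 & 9115 = 3

3


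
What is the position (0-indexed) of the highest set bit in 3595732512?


0b11010110010100101000011000100000. Highest set bit at position 31

31


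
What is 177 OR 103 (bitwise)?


0b10110001 | 0b1100111 = 0b11110111 = 247

247


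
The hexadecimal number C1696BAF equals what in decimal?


C1696BAF hex = 3244911535 decimal

3244911535


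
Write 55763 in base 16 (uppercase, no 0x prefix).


55763 = D9D3 hex

D9D3


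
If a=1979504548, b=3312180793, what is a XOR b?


1979504548 ^ 3312180793 = 2962688413

2962688413


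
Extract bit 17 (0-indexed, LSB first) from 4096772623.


0b11110100001011111100101000001111, position 17 = 1

1


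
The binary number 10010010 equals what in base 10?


10010010 in decimal = 146

146


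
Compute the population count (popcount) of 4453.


0b1000101100101 has 6 set bits

6


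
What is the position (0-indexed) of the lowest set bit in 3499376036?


0b11010000100101000011110110100100. Lowest set bit at position 2

2


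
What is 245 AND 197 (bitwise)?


0b11110101 & 0b11000101 = 0b11000101 = 197

197


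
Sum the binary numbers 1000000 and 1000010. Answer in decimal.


1000000 + 1000010 = 10000010 = 130

130


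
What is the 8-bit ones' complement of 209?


209 ^ 255 = 46

46


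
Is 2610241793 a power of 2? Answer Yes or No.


0b10011011100101010010000100000001. Multiple bits set => No

No


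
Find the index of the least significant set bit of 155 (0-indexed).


0b10011011. Lowest set bit at position 0

0


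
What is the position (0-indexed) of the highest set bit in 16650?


0b100000100001010. Highest set bit at position 14

14


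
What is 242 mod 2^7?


242 & 127 = 114

114


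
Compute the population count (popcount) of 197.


0b11000101 has 4 set bits

4


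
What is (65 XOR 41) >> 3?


Step 1: 65 ^ 41 = 104
Step 2: 104 >> 3 = 13

13


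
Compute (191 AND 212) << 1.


Step 1: 191 & 212 = 148
Step 2: 148 << 1 = 296

296


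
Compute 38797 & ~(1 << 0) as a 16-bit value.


38797 & ~(1 << 0) = 38796

38796


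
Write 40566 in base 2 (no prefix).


40566 = 1001111001110110 in binary

1001111001110110


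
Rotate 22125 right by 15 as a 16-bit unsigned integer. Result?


Rotate 0b101011001101101 right by 15 (16-bit) = 0b1010110011011010 = 44250

44250


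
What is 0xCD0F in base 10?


CD0F hex = 52495 decimal

52495


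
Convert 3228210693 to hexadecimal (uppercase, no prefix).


3228210693 = C06A9605 hex

C06A9605


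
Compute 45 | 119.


0b101101 | 0b1110111 = 0b1111111 = 127

127


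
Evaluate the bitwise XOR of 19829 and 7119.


0b100110101110101 ^ 0b1101111001111 = 0b101011010111010 = 22202

22202


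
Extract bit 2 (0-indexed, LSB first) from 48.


0b110000, position 2 = 0

0


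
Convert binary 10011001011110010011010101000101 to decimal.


10011001011110010011010101000101 in decimal = 2574857541

2574857541


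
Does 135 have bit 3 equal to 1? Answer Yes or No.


0b10000111, bit 3 = 0. No

No


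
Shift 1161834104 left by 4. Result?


0b1000101010000000010111001111000 << 4 = 0b10001010100000000101110011110000000 = 18589345664

18589345664


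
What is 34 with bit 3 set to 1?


34 | (1 << 3) = 34 | 8 = 42

42


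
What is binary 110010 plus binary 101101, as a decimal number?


110010 + 101101 = 1011111 = 95

95


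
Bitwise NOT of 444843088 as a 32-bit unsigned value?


~0b11010100000111100010001010000 = 0b11100101011111000011101110101111 = 3850124207 (32-bit unsigned)

3850124207


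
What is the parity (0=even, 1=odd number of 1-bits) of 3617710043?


0b11010111101000011101111111011011 has 22 ones => parity 0

0


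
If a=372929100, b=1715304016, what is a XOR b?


372929100 ^ 1715304016 = 1879507996

1879507996


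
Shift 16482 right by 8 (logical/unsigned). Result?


0b100000001100010 >> 8 = 0b1000000 = 64

64


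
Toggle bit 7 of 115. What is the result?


115 ^ (1 << 7) = 115 ^ 128 = 243

243


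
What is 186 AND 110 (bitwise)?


0b10111010 & 0b1101110 = 0b101010 = 42

42


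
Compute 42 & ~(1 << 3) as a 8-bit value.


42 & ~(1 << 3) = 34

34


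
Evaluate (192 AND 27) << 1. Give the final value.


Step 1: 192 & 27 = 0
Step 2: 0 << 1 = 0

0


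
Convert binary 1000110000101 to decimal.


1000110000101 in decimal = 4485

4485


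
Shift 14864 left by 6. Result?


0b11101000010000 << 6 = 0b11101000010000000000 = 951296

951296


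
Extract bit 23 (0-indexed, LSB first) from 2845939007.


0b10101001101000011001010100111111, position 23 = 1

1


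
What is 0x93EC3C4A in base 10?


93EC3C4A hex = 2481732682 decimal

2481732682


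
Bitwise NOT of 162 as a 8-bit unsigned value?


~0b10100010 = 0b1011101 = 93 (8-bit unsigned)

93


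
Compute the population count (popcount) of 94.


0b1011110 has 5 set bits

5


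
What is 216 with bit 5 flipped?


216 ^ (1 << 5) = 216 ^ 32 = 248

248


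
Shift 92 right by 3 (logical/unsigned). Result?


0b1011100 >> 3 = 0b1011 = 11

11


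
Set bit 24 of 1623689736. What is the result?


1623689736 | (1 << 24) = 1623689736 | 16777216 = 1640466952

1640466952


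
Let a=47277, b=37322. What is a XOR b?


47277 ^ 37322 = 10599

10599


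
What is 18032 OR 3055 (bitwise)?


0b100011001110000 | 0b101111101111 = 0b100111111111111 = 20479

20479


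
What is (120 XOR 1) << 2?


Step 1: 120 ^ 1 = 121
Step 2: 121 << 2 = 484

484


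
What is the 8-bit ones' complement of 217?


217 ^ 255 = 38

38


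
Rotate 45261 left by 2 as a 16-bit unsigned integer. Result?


Rotate 0b1011000011001101 left by 2 (16-bit) = 0b1100001100110110 = 49974

49974


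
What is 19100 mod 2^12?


19100 & 4095 = 2716

2716


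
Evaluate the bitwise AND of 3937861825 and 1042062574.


0b11101010101101110000000011000001 & 0b111110000111001001110011101110 = 0b101010000101000000000011000000 = 705953984

705953984


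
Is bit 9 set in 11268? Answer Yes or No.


0b10110000000100, bit 9 = 0. No

No


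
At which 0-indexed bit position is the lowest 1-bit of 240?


0b11110000. Lowest set bit at position 4

4


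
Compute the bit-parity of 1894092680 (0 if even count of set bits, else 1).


0b1110000111001011000111110001000 has 15 ones => parity 1

1


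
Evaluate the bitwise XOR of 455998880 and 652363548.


0b11011001011011111110110100000 ^ 0b100110111000100100011100011100 = 0b111101110011111011101010111100 = 1037023932

1037023932


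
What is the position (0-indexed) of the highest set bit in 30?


0b11110. Highest set bit at position 4

4


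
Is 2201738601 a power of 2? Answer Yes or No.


0b10000011001110111101110101101001. Multiple bits set => No

No


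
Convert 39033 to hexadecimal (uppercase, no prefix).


39033 = 9879 hex

9879


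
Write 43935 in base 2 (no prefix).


43935 = 1010101110011111 in binary

1010101110011111


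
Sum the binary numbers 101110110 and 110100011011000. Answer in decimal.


101110110 + 110100011011000 = 110101001001110 = 27214

27214


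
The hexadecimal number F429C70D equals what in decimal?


F429C70D hex = 4096378637 decimal

4096378637


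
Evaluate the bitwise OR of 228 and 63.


0b11100100 | 0b111111 = 0b11111111 = 255

255


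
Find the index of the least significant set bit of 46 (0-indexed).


0b101110. Lowest set bit at position 1

1


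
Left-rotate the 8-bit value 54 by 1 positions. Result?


Rotate 0b110110 left by 1 (8-bit) = 0b1101100 = 108

108


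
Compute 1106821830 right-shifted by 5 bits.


0b1000001111110001100001011000110 >> 5 = 0b10000011111100011000010110 = 34588182

34588182


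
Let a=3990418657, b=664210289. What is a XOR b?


3990418657 ^ 664210289 = 3394240400

3394240400


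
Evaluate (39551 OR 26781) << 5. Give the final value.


Step 1: 39551 | 26781 = 64255
Step 2: 64255 << 5 = 2056160

2056160


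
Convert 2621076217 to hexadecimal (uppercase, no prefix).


2621076217 = 9C3A72F9 hex

9C3A72F9


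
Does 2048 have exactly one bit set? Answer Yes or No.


0b100000000000. Only one bit set => Yes

Yes


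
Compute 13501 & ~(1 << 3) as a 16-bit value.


13501 & ~(1 << 3) = 13493

13493


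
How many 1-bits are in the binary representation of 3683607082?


0b11011011100011110110001000101010 has 17 set bits

17


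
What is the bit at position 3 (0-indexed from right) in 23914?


0b101110101101010, position 3 = 1

1


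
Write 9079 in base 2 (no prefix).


9079 = 10001101110111 in binary

10001101110111


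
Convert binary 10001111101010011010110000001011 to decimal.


10001111101010011010110000001011 in decimal = 2410261515

2410261515


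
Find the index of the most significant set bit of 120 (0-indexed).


0b1111000. Highest set bit at position 6

6


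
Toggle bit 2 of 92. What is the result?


92 ^ (1 << 2) = 92 ^ 4 = 88

88


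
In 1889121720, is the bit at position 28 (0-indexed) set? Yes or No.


0b1110000100110011011010110111000, bit 28 = 1. Yes

Yes


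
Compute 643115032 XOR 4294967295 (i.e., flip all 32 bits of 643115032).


643115032 ^ 4294967295 = 3651852263

3651852263


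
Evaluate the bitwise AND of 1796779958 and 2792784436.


0b1101011000110001010111110110110 & 0b10100110011101101000001000110100 = 0b100010000100001000001000110100 = 571507252

571507252


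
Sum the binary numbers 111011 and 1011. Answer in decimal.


111011 + 1011 = 1000110 = 70

70


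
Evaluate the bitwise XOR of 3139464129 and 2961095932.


0b10111011001000000110101111000001 ^ 0b10110000011111101011110011111100 = 0b1011010111101101011100111101 = 190764861

190764861


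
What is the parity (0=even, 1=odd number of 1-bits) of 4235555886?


0b11111100011101010111010000101110 has 19 ones => parity 1

1


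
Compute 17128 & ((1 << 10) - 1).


17128 & 1023 = 744

744


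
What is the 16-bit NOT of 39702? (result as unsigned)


~0b1001101100010110 = 0b110010011101001 = 25833 (16-bit unsigned)

25833


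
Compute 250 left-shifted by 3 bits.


0b11111010 << 3 = 0b11111010000 = 2000

2000


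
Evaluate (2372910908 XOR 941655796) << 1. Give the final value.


Step 1: 2372910908 ^ 941655796 = 3041868232
Step 2: 3041868232 << 1 = 6083736464

6083736464


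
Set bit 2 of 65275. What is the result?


65275 | (1 << 2) = 65275 | 4 = 65279

65279


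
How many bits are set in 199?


0b11000111 has 5 set bits

5


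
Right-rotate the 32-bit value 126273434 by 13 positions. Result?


Rotate 0b111100001101100011110011010 right by 13 (32-bit) = 0b111100110100000011110000110110 = 1020279862

1020279862


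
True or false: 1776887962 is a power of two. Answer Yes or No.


0b1101001111010010010100010011010. Multiple bits set => No

No


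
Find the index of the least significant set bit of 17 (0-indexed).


0b10001. Lowest set bit at position 0

0


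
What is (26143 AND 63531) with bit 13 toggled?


Step 1: 26143 & 63531 = 24587
Step 2: 24587 ^ (1 << 13) = 24587 ^ 8192 = 16395

16395


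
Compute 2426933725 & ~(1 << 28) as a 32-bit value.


2426933725 & ~(1 << 28) = 2158498269

2158498269


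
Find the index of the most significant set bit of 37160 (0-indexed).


0b1001000100101000. Highest set bit at position 15

15


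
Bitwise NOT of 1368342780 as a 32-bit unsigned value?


~0b1010001100011110100000011111100 = 0b10101110011100001011111100000011 = 2926624515 (32-bit unsigned)

2926624515


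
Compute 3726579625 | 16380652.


0b11011110000111110001011110101001 | 0b111110011111001011101100 = 0b11011110111111111111011111101101 = 3741317101

3741317101


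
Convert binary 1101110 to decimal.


1101110 in decimal = 110

110


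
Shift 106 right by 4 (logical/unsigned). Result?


0b1101010 >> 4 = 0b110 = 6

6


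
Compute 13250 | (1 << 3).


13250 | (1 << 3) = 13250 | 8 = 13258

13258


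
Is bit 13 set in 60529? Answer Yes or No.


0b1110110001110001, bit 13 = 1. Yes

Yes


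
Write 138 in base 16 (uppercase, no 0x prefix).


138 = 8A hex

8A


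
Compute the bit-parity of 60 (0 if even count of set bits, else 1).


0b111100 has 4 ones => parity 0

0


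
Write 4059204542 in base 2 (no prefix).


4059204542 = 11110001111100101000101110111110 in binary

11110001111100101000101110111110


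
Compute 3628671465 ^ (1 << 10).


3628671465 ^ (1 << 10) = 3628671465 ^ 1024 = 3628672489

3628672489


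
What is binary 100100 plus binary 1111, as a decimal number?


100100 + 1111 = 110011 = 51

51


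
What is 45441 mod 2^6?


45441 & 63 = 1

1


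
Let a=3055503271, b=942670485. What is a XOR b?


3055503271 ^ 942670485 = 2385462578

2385462578


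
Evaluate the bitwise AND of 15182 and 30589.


0b11101101001110 & 0b111011101111101 = 0b11001101001100 = 13132

13132


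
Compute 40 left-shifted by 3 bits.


0b101000 << 3 = 0b101000000 = 320

320


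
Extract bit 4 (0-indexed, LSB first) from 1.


0b1, position 4 = 0

0


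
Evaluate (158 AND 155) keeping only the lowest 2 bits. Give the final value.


Step 1: 158 & 155 = 154
Step 2: 154 & 3 = 2

2


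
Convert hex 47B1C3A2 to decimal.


47B1C3A2 hex = 1202832290 decimal

1202832290


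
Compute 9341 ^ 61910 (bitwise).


0b10010001111101 ^ 0b1111000111010110 = 0b1101010110101011 = 54699

54699


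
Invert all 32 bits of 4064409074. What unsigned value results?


4064409074 ^ 4294967295 = 230558221

230558221


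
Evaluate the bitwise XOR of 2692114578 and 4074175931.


0b10100000011101100110100010010010 ^ 0b11110010110101101111110110111011 = 0b1010010101000001001010100101001 = 1386255657

1386255657


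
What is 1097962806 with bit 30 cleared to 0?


1097962806 & ~(1 << 30) = 24220982

24220982


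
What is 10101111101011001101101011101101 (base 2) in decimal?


10101111101011001101101011101101 in decimal = 2947341037

2947341037


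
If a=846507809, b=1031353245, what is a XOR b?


846507809 ^ 1031353245 = 252550332

252550332


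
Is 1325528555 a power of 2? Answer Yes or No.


0b1001111000000011111010111101011. Multiple bits set => No

No


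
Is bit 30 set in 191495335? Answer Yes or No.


0b1011011010011111110010100111, bit 30 = 0. No

No


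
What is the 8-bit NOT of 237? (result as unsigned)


~0b11101101 = 0b10010 = 18 (8-bit unsigned)

18


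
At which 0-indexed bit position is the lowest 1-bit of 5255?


0b1010010000111. Lowest set bit at position 0

0


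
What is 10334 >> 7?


0b10100001011110 >> 7 = 0b1010000 = 80

80


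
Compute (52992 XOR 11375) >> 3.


Step 1: 52992 ^ 11375 = 58223
Step 2: 58223 >> 3 = 7277

7277


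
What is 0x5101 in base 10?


5101 hex = 20737 decimal

20737


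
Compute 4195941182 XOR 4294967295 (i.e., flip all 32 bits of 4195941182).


4195941182 ^ 4294967295 = 99026113

99026113


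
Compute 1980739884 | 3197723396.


0b1110110000011111011000100101100 | 0b10111110100110010110001100000100 = 0b11111110100111111111001100101100 = 4271895340

4271895340


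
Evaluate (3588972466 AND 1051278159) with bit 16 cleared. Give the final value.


Step 1: 3588972466 & 1051278159 = 346626818
Step 2: 346626818 & ~(1 << 16) = 346561282

346561282


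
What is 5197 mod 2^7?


5197 & 127 = 77

77


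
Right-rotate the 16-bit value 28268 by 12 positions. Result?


Rotate 0b110111001101100 right by 12 (16-bit) = 0b1110011011000110 = 59078

59078


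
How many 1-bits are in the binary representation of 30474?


0b111011100001010 has 8 set bits

8


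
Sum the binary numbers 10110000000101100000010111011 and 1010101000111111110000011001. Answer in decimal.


10110000000101100000010111011 + 1010101000111111110000011001 = 100000101001101011110011010100 = 547798228

547798228


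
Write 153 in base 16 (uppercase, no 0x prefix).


153 = 99 hex

99


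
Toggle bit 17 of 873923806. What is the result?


873923806 ^ (1 << 17) = 873923806 ^ 131072 = 873792734

873792734


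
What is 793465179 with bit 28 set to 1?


793465179 | (1 << 28) = 793465179 | 268435456 = 1061900635

1061900635
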